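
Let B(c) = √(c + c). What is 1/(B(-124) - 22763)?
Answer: -22763/518154417 - 2*I*√62/518154417 ≈ -4.3931e-5 - 3.0393e-8*I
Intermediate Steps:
B(c) = √2*√c (B(c) = √(2*c) = √2*√c)
1/(B(-124) - 22763) = 1/(√2*√(-124) - 22763) = 1/(√2*(2*I*√31) - 22763) = 1/(2*I*√62 - 22763) = 1/(-22763 + 2*I*√62)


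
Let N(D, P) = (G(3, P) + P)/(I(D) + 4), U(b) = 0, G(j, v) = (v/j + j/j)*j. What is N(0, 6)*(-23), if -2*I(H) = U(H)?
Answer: -345/4 ≈ -86.250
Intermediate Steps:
G(j, v) = j*(1 + v/j) (G(j, v) = (v/j + 1)*j = (1 + v/j)*j = j*(1 + v/j))
I(H) = 0 (I(H) = -1/2*0 = 0)
N(D, P) = 3/4 + P/2 (N(D, P) = ((3 + P) + P)/(0 + 4) = (3 + 2*P)/4 = (3 + 2*P)*(1/4) = 3/4 + P/2)
N(0, 6)*(-23) = (3/4 + (1/2)*6)*(-23) = (3/4 + 3)*(-23) = (15/4)*(-23) = -345/4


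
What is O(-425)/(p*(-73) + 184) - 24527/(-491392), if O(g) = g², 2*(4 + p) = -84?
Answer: 4038388847/79114112 ≈ 51.045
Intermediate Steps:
p = -46 (p = -4 + (½)*(-84) = -4 - 42 = -46)
O(-425)/(p*(-73) + 184) - 24527/(-491392) = (-425)²/(-46*(-73) + 184) - 24527/(-491392) = 180625/(3358 + 184) - 24527*(-1/491392) = 180625/3542 + 24527/491392 = 4038388847/79114112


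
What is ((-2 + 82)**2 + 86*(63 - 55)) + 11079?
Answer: 18167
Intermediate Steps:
((-2 + 82)**2 + 86*(63 - 55)) + 11079 = (80**2 + 86*8) + 11079 = (6400 + 688) + 11079 = 7088 + 11079 = 18167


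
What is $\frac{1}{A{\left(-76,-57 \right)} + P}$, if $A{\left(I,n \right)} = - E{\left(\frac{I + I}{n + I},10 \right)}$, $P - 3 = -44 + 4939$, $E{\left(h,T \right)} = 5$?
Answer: $\frac{1}{4893} \approx 0.00020437$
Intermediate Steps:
$P = 4898$ ($P = 3 + \left(-44 + 4939\right) = 3 + 4895 = 4898$)
$A{\left(I,n \right)} = -5$ ($A{\left(I,n \right)} = \left(-1\right) 5 = -5$)
$\frac{1}{A{\left(-76,-57 \right)} + P} = \frac{1}{-5 + 4898} = \frac{1}{4893}$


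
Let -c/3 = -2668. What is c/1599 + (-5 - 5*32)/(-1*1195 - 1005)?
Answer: 108319/21320 ≈ 5.0806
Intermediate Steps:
c = 8004 (c = -3*(-2668) = 8004)
c/1599 + (-5 - 5*32)/(-1*1195 - 1005) = 8004/1599 + (-5 - 5*32)/(-1*1195 - 1005) = 8004*(1/1599) + (-5 - 160)/(-1195 - 1005) = 2668/533 - 165/(-2200) = 2668/533 - 165*(-1/2200) = 2668/533 + 3/40 = 108319/21320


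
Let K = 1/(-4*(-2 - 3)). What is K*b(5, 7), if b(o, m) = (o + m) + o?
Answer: 17/20 ≈ 0.85000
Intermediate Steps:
b(o, m) = m + 2*o (b(o, m) = (m + o) + o = m + 2*o)
K = 1/20 (K = 1/(-4*(-5)) = 1/20 ≈ 0.050000)
K*b(5, 7) = (7 + 2*5)/20 = (7 + 10)/20 = (1/20)*17 = 17/20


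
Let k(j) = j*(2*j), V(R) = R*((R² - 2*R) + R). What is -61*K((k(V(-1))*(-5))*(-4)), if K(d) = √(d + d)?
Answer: -488*√5 ≈ -1091.2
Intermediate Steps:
V(R) = R*(R² - R)
k(j) = 2*j²
K(d) = √2*√d (K(d) = √(2*d) = √2*√d)
-61*K((k(V(-1))*(-5))*(-4)) = -61*√2*√(((2*((-1)²*(-1 - 1))²)*(-5))*(-4)) = -61*√2*√(((2*(1*(-2))²)*(-5))*(-4)) = -61*√2*√(((2*(-2)²)*(-5))*(-4)) = -61*√2*√(((2*4)*(-5))*(-4)) = -61*√2*√((8*(-5))*(-4)) = -61*√2*√(-40*(-4)) = -61*√2*√160 = -61*√2*4*√10 = -488*√5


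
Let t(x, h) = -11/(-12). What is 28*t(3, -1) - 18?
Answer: 23/3 ≈ 7.6667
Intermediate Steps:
t(x, h) = 11/12 (t(x, h) = -11*(-1/12) = 11/12)
28*t(3, -1) - 18 = 28*(11/12) - 18 = 77/3 - 18 = 23/3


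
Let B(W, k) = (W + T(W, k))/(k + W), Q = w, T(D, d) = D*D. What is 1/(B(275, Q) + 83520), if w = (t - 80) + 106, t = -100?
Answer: 67/5621140 ≈ 1.1919e-5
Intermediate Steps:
T(D, d) = D²
w = -74 (w = (-100 - 80) + 106 = -180 + 106 = -74)
Q = -74
B(W, k) = (W + W²)/(W + k) (B(W, k) = (W + W²)/(k + W) = (W + W²)/(W + k))
1/(B(275, Q) + 83520) = 1/(275*(1 + 275)/(275 - 74) + 83520) = 1/(275*276/201 + 83520) = 1/(275*(1/201)*276 + 83520) = 1/(25300/67 + 83520) = 1/(5621140/67) = 67/5621140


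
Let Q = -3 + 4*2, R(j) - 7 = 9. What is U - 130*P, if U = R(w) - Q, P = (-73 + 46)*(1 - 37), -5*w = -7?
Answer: -126349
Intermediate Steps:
w = 7/5 (w = -⅕*(-7) = 7/5 ≈ 1.4000)
R(j) = 16 (R(j) = 7 + 9 = 16)
P = 972 (P = -27*(-36) = 972)
Q = 5 (Q = -3 + 8 = 5)
U = 11 (U = 16 - 1*5 = 16 - 5 = 11)
U - 130*P = 11 - 130*972 = 11 - 126360 = -126349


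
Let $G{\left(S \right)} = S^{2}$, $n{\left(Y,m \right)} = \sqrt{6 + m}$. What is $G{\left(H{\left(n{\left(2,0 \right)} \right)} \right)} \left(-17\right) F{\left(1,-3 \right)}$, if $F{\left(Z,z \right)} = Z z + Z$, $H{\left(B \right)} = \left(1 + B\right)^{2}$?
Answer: $2482 + 952 \sqrt{6} \approx 4813.9$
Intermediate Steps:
$F{\left(Z,z \right)} = Z + Z z$
$G{\left(H{\left(n{\left(2,0 \right)} \right)} \right)} \left(-17\right) F{\left(1,-3 \right)} = \left(\left(1 + \sqrt{6 + 0}\right)^{2}\right)^{2} \left(-17\right) 1 \left(1 - 3\right) = \left(\left(1 + \sqrt{6}\right)^{2}\right)^{2} \left(-17\right) 1 \left(-2\right) = \left(1 + \sqrt{6}\right)^{4} \left(-17\right) \left(-2\right) = - 17 \left(1 + \sqrt{6}\right)^{4} \left(-2\right) = 34 \left(1 + \sqrt{6}\right)^{4}$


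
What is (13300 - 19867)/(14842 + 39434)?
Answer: -2189/18092 ≈ -0.12099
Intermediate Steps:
(13300 - 19867)/(14842 + 39434) = -6567/54276 = -6567*1/54276 = -2189/18092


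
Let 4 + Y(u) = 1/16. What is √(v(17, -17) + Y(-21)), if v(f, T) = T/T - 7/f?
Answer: I*√15487/68 ≈ 1.8301*I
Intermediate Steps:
Y(u) = -63/16 (Y(u) = -4 + 1/16 = -63/16)
v(f, T) = 1 - 7/f
√(v(17, -17) + Y(-21)) = √((-7 + 17)/17 - 63/16) = √((1/17)*10 - 63/16) = √(10/17 - 63/16) = √(-911/272) = I*√15487/68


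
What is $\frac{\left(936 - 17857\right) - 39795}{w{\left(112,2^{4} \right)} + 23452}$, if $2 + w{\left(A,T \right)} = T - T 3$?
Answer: $- \frac{28358}{11709} \approx -2.4219$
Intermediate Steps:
$w{\left(A,T \right)} = -2 - 2 T$ ($w{\left(A,T \right)} = -2 + \left(T - T 3\right) = -2 + \left(T - 3 T\right) = -2 - 2 T$)
$\frac{\left(936 - 17857\right) - 39795}{w{\left(112,2^{4} \right)} + 23452} = \frac{\left(936 - 17857\right) - 39795}{\left(-2 - 2 \cdot 2^{4}\right) + 23452} = \frac{-16921 - 39795}{\left(-2 - 32\right) + 23452} = - \frac{56716}{\left(-2 - 32\right) + 23452} = - \frac{56716}{-34 + 23452} = - \frac{56716}{23418} = \left(-56716\right) \frac{1}{23418} = - \frac{28358}{11709}$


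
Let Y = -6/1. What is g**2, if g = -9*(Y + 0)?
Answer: 2916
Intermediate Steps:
Y = -6 (Y = -6*1 = -6)
g = 54 (g = -9*(-6 + 0) = -9*(-6) = 54)
g**2 = 54**2 = 2916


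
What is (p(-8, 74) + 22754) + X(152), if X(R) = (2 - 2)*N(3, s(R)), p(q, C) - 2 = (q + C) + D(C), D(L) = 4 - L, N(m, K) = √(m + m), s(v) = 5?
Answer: 22752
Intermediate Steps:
N(m, K) = √2*√m (N(m, K) = √(2*m) = √2*√m)
p(q, C) = 6 + q (p(q, C) = 2 + ((q + C) + (4 - C)) = 2 + ((C + q) + (4 - C)) = 2 + (4 + q) = 6 + q)
X(R) = 0 (X(R) = (2 - 2)*(√2*√3) = 0*√6 = 0)
(p(-8, 74) + 22754) + X(152) = ((6 - 8) + 22754) + 0 = (-2 + 22754) + 0 = 22752 + 0 = 22752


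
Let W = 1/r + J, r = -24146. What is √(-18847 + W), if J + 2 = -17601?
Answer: I*√21251418592346/24146 ≈ 190.92*I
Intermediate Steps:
J = -17603 (J = -2 - 17601 = -17603)
W = -425042039/24146 (W = 1/(-24146) - 17603 = -1/24146 - 17603 = -425042039/24146 ≈ -17603.)
√(-18847 + W) = √(-18847 - 425042039/24146) = √(-880121701/24146) = I*√21251418592346/24146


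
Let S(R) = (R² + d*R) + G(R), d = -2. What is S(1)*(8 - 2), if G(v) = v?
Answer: 0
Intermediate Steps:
S(R) = R² - R (S(R) = (R² - 2*R) + R = R² - R)
S(1)*(8 - 2) = (1*(-1 + 1))*(8 - 2) = (1*0)*6 = 0*6 = 0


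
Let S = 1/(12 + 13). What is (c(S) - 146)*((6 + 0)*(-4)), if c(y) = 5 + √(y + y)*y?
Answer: 3384 - 24*√2/125 ≈ 3383.7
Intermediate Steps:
S = 1/25 ≈ 0.040000
c(y) = 5 + √2*y^(3/2) (c(y) = 5 + √(2*y)*y = 5 + (√2*√y)*y = 5 + √2*y^(3/2))
(c(S) - 146)*((6 + 0)*(-4)) = ((5 + √2*(1/25)^(3/2)) - 146)*((6 + 0)*(-4)) = ((5 + √2*(1/125)) - 146)*(6*(-4)) = ((5 + √2/125) - 146)*(-24) = (-141 + √2/125)*(-24) = 3384 - 24*√2/125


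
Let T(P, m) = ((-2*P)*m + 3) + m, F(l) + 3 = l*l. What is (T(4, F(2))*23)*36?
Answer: -3312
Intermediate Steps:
F(l) = -3 + l² (F(l) = -3 + l*l = -3 + l²)
T(P, m) = 3 + m - 2*P*m (T(P, m) = (-2*P*m + 3) + m = (3 - 2*P*m) + m = 3 + m - 2*P*m)
(T(4, F(2))*23)*36 = ((3 + (-3 + 2²) - 2*4*(-3 + 2²))*23)*36 = ((3 + (-3 + 4) - 2*4*(-3 + 4))*23)*36 = ((3 + 1 - 2*4*1)*23)*36 = ((3 + 1 - 8)*23)*36 = -4*23*36 = -92*36 = -3312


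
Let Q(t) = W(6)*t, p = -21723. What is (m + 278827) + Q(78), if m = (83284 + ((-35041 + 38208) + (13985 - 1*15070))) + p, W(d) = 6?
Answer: 342938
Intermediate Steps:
m = 63643 (m = (83284 + ((-35041 + 38208) + (13985 - 1*15070))) - 21723 = (83284 + (3167 + (13985 - 15070))) - 21723 = (83284 + (3167 - 1085)) - 21723 = (83284 + 2082) - 21723 = 85366 - 21723 = 63643)
Q(t) = 6*t
(m + 278827) + Q(78) = (63643 + 278827) + 6*78 = 342470 + 468 = 342938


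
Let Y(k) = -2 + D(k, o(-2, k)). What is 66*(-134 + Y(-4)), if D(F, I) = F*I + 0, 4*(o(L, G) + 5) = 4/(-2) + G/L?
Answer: -7656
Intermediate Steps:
o(L, G) = -11/2 + G/(4*L) (o(L, G) = -5 + (4/(-2) + G/L)/4 = -5 + (4*(-1/2) + G/L)/4 = -5 + (-2 + G/L)/4 = -5 + (-1/2 + G/(4*L)) = -11/2 + G/(4*L))
D(F, I) = F*I
Y(k) = -2 + k*(-11/2 - k/8) (Y(k) = -2 + k*((1/4)*(k - 22*(-2))/(-2)) = -2 + k*((1/4)*(-1/2)*(k + 44)) = -2 + k*((1/4)*(-1/2)*(44 + k)) = -2 + k*(-11/2 - k/8))
66*(-134 + Y(-4)) = 66*(-134 + (-2 - 1/8*(-4)*(44 - 4))) = 66*(-134 + (-2 - 1/8*(-4)*40)) = 66*(-134 + (-2 + 20)) = 66*(-134 + 18) = 66*(-116) = -7656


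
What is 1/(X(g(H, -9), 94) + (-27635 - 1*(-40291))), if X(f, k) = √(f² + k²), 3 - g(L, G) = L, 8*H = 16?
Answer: 12656/160165499 - √8837/160165499 ≈ 7.8431e-5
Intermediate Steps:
H = 2 (H = (⅛)*16 = 2)
g(L, G) = 3 - L
1/(X(g(H, -9), 94) + (-27635 - 1*(-40291))) = 1/(√((3 - 1*2)² + 94²) + (-27635 - 1*(-40291))) = 1/(√((3 - 2)² + 8836) + (-27635 + 40291)) = 1/(√(1² + 8836) + 12656) = 1/(√(1 + 8836) + 12656) = 1/(√8837 + 12656) = 1/(12656 + √8837)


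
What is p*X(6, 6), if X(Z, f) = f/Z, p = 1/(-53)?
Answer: -1/53 ≈ -0.018868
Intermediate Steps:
p = -1/53 ≈ -0.018868
p*X(6, 6) = -6/(53*6) = -1/53*1 = -1/53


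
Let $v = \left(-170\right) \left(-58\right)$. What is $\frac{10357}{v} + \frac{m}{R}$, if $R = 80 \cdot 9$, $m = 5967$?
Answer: $\frac{368287}{39440} \approx 9.3379$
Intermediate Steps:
$v = 9860$
$R = 720$
$\frac{10357}{v} + \frac{m}{R} = \frac{10357}{9860} + \frac{5967}{720} = 10357 \cdot \frac{1}{9860} + 5967 \cdot \frac{1}{720} = \frac{10357}{9860} + \frac{663}{80} = \frac{368287}{39440}$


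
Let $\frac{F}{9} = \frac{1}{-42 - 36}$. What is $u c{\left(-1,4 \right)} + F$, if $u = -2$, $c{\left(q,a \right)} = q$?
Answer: $\frac{49}{26} \approx 1.8846$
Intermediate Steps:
$F = - \frac{3}{26}$ ($F = \frac{9}{-42 - 36} = \frac{9}{-78} = 9 \left(- \frac{1}{78}\right) = - \frac{3}{26} \approx -0.11538$)
$u c{\left(-1,4 \right)} + F = \left(-2\right) \left(-1\right) - \frac{3}{26} = 2 - \frac{3}{26} = \frac{49}{26}$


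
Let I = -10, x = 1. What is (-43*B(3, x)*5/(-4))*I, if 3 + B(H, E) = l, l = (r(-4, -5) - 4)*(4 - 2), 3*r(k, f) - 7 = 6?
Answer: 7525/6 ≈ 1254.2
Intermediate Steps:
r(k, f) = 13/3 (r(k, f) = 7/3 + (⅓)*6 = 7/3 + 2 = 13/3)
l = ⅔ (l = (13/3 - 4)*(4 - 2) = (⅓)*2 = ⅔ ≈ 0.66667)
B(H, E) = -7/3 (B(H, E) = -3 + ⅔ = -7/3)
(-43*B(3, x)*5/(-4))*I = -(-301)*5/(-4)/3*(-10) = -(-301)*5*(-¼)/3*(-10) = -(-301)*(-5)/(3*4)*(-10) = -43*35/12*(-10) = -1505/12*(-10) = 7525/6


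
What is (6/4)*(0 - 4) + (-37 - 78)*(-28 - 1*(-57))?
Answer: -3341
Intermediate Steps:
(6/4)*(0 - 4) + (-37 - 78)*(-28 - 1*(-57)) = (6*(¼))*(-4) - 115*(-28 + 57) = (3/2)*(-4) - 115*29 = -6 - 3335 = -3341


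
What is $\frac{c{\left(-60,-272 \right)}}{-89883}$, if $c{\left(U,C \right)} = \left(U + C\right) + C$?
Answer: $\frac{604}{89883} \approx 0.0067199$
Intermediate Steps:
$c{\left(U,C \right)} = U + 2 C$ ($c{\left(U,C \right)} = \left(C + U\right) + C = U + 2 C$)
$\frac{c{\left(-60,-272 \right)}}{-89883} = \frac{-60 + 2 \left(-272\right)}{-89883} = \left(-60 - 544\right) \left(- \frac{1}{89883}\right) = \left(-604\right) \left(- \frac{1}{89883}\right) = \frac{604}{89883}$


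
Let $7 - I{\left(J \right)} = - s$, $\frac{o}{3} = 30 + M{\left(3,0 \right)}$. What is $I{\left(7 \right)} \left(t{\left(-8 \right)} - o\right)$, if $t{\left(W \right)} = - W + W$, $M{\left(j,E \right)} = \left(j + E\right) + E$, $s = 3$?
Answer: $-990$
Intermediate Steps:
$M{\left(j,E \right)} = j + 2 E$ ($M{\left(j,E \right)} = \left(E + j\right) + E = j + 2 E$)
$o = 99$ ($o = 3 \left(30 + \left(3 + 2 \cdot 0\right)\right) = 3 \left(30 + \left(3 + 0\right)\right) = 3 \left(30 + 3\right) = 3 \cdot 33 = 99$)
$t{\left(W \right)} = 0$
$I{\left(J \right)} = 10$ ($I{\left(J \right)} = 7 - \left(-1\right) 3 = 7 - -3 = 7 + 3 = 10$)
$I{\left(7 \right)} \left(t{\left(-8 \right)} - o\right) = 10 \left(0 - 99\right) = 10 \left(-99\right) = -990$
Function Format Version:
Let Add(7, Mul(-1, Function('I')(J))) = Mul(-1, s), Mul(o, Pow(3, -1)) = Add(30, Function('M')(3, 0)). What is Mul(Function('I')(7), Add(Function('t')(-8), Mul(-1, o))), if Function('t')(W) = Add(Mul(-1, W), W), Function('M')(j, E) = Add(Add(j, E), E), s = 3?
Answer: -990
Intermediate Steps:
Function('M')(j, E) = Add(j, Mul(2, E)) (Function('M')(j, E) = Add(Add(E, j), E) = Add(j, Mul(2, E)))
o = 99 (o = Mul(3, Add(30, Add(3, Mul(2, 0)))) = Mul(3, Add(30, Add(3, 0))) = Mul(3, Add(30, 3)) = Mul(3, 33) = 99)
Function('t')(W) = 0
Function('I')(J) = 10 (Function('I')(J) = Add(7, Mul(-1, Mul(-1, 3))) = Add(7, Mul(-1, -3)) = Add(7, 3) = 10)
Mul(Function('I')(7), Add(Function('t')(-8), Mul(-1, o))) = Mul(10, Add(0, Mul(-1, 99))) = Mul(10, Add(0, -99)) = Mul(10, -99) = -990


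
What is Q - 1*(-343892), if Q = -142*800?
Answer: 230292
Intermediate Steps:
Q = -113600
Q - 1*(-343892) = -113600 - 1*(-343892) = -113600 + 343892 = 230292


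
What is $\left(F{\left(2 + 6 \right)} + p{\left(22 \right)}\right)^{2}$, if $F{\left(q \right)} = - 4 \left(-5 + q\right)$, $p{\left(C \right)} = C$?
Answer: $100$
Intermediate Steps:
$F{\left(q \right)} = 20 - 4 q$
$\left(F{\left(2 + 6 \right)} + p{\left(22 \right)}\right)^{2} = \left(\left(20 - 4 \left(2 + 6\right)\right) + 22\right)^{2} = \left(\left(20 - 32\right) + 22\right)^{2} = \left(-12 + 22\right)^{2} = 10^{2} = 100$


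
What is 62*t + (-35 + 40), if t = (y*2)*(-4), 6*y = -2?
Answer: 511/3 ≈ 170.33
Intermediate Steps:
y = -1/3 (y = (1/6)*(-2) = -1/3 ≈ -0.33333)
t = 8/3 (t = -1/3*2*(-4) = -2/3*(-4) = 8/3 ≈ 2.6667)
62*t + (-35 + 40) = 62*(8/3) + (-35 + 40) = 496/3 + 5 = 511/3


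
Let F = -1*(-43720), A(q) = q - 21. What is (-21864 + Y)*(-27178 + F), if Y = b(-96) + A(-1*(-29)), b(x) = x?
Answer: -363129984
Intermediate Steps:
A(q) = -21 + q
F = 43720
Y = -88 (Y = -96 + (-21 - 1*(-29)) = -96 + (-21 + 29) = -96 + 8 = -88)
(-21864 + Y)*(-27178 + F) = (-21864 - 88)*(-27178 + 43720) = -21952*16542 = -363129984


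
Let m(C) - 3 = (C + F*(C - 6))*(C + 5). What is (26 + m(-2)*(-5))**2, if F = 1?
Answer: 25921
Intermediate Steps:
m(C) = 3 + (-6 + 2*C)*(5 + C) (m(C) = 3 + (C + 1*(C - 6))*(C + 5) = 3 + (C + 1*(-6 + C))*(5 + C) = 3 + (C + (-6 + C))*(5 + C) = 3 + (-6 + 2*C)*(5 + C))
(26 + m(-2)*(-5))**2 = (26 + (-27 + 2*(-2)**2 + 4*(-2))*(-5))**2 = (26 + (-27 + 2*4 - 8)*(-5))**2 = (26 + (-27 + 8 - 8)*(-5))**2 = (26 - 27*(-5))**2 = (26 + 135)**2 = 161**2 = 25921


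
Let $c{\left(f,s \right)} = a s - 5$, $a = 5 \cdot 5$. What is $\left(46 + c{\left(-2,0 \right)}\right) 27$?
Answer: $1107$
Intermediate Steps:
$a = 25$
$c{\left(f,s \right)} = -5 + 25 s$ ($c{\left(f,s \right)} = 25 s - 5 = -5 + 25 s$)
$\left(46 + c{\left(-2,0 \right)}\right) 27 = \left(46 + \left(-5 + 25 \cdot 0\right)\right) 27 = \left(46 + \left(-5 + 0\right)\right) 27 = \left(46 - 5\right) 27 = 41 \cdot 27 = 1107$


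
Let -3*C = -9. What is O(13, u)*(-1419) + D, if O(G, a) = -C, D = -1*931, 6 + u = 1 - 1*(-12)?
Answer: 3326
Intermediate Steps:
C = 3 (C = -1/3*(-9) = 3)
u = 7 (u = -6 + (1 - 1*(-12)) = -6 + (1 + 12) = -6 + 13 = 7)
D = -931
O(G, a) = -3 (O(G, a) = -1*3 = -3)
O(13, u)*(-1419) + D = -3*(-1419) - 931 = 4257 - 931 = 3326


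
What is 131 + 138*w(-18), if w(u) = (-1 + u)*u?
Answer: 47327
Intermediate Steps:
w(u) = u*(-1 + u)
131 + 138*w(-18) = 131 + 138*(-18*(-1 - 18)) = 131 + 138*(-18*(-19)) = 131 + 138*342 = 131 + 47196 = 47327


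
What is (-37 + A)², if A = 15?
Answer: 484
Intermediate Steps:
(-37 + A)² = (-37 + 15)² = (-22)² = 484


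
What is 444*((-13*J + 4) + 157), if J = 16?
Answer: -20868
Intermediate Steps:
444*((-13*J + 4) + 157) = 444*((-13*16 + 4) + 157) = 444*((-208 + 4) + 157) = 444*(-204 + 157) = 444*(-47) = -20868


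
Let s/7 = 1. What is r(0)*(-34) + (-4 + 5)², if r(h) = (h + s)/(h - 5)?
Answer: 243/5 ≈ 48.600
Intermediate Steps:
s = 7 (s = 7*1 = 7)
r(h) = (7 + h)/(-5 + h) (r(h) = (h + 7)/(h - 5) = (7 + h)/(-5 + h))
r(0)*(-34) + (-4 + 5)² = ((7 + 0)/(-5 + 0))*(-34) + (-4 + 5)² = (7/(-5))*(-34) + 1² = -⅕*7*(-34) + 1 = -7/5*(-34) + 1 = 238/5 + 1 = 243/5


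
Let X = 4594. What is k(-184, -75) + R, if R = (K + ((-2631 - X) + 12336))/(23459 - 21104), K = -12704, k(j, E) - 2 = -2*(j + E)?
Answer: 405669/785 ≈ 516.78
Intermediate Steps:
k(j, E) = 2 - 2*E - 2*j (k(j, E) = 2 - 2*(j + E) = 2 - 2*(E + j) = 2 + (-2*E - 2*j) = 2 - 2*E - 2*j)
R = -2531/785 (R = (-12704 + ((-2631 - 1*4594) + 12336))/(23459 - 21104) = (-12704 + ((-2631 - 4594) + 12336))/2355 = (-12704 + (-7225 + 12336))*(1/2355) = (-12704 + 5111)*(1/2355) = -7593*1/2355 = -2531/785 ≈ -3.2242)
k(-184, -75) + R = (2 - 2*(-75) - 2*(-184)) - 2531/785 = (2 + 150 + 368) - 2531/785 = 520 - 2531/785 = 405669/785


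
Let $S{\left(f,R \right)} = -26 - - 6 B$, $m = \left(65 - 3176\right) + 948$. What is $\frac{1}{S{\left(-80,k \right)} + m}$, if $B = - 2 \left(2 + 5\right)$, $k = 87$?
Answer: $- \frac{1}{2273} \approx -0.00043995$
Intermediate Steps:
$m = -2163$ ($m = -3111 + 948 = -2163$)
$B = -14$ ($B = \left(-2\right) 7 = -14$)
$S{\left(f,R \right)} = -110$ ($S{\left(f,R \right)} = -26 - \left(-6\right) \left(-14\right) = -26 - 84 = -110$)
$\frac{1}{S{\left(-80,k \right)} + m} = \frac{1}{-110 - 2163} = \frac{1}{-2273} = - \frac{1}{2273}$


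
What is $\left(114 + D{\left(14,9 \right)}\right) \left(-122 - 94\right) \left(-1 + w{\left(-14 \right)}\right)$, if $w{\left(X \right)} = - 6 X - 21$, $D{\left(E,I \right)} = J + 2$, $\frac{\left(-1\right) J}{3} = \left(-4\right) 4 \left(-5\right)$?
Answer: $1660608$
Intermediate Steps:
$J = -240$ ($J = - 3 \left(-4\right) 4 \left(-5\right) = - 3 \left(\left(-16\right) \left(-5\right)\right) = \left(-3\right) 80 = -240$)
$D{\left(E,I \right)} = -238$ ($D{\left(E,I \right)} = -240 + 2 = -238$)
$w{\left(X \right)} = -21 - 6 X$
$\left(114 + D{\left(14,9 \right)}\right) \left(-122 - 94\right) \left(-1 + w{\left(-14 \right)}\right) = \left(114 - 238\right) \left(-122 - 94\right) \left(-1 - -63\right) = \left(-124\right) \left(-216\right) \left(-1 + \left(-21 + 84\right)\right) = 26784 \left(-1 + 63\right) = 26784 \cdot 62 = 1660608$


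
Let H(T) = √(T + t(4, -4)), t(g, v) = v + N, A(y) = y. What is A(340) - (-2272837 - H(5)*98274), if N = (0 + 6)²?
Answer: 2273177 + 98274*√37 ≈ 2.8710e+6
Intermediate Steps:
N = 36 (N = 6² = 36)
t(g, v) = 36 + v (t(g, v) = v + 36 = 36 + v)
H(T) = √(32 + T) (H(T) = √(T + (36 - 4)) = √(T + 32) = √(32 + T))
A(340) - (-2272837 - H(5)*98274) = 340 - (-2272837 - √(32 + 5)*98274) = 340 - (-2272837 - √37*98274) = 340 - (-2272837 - 98274*√37) = 340 + (2272837 + 98274*√37) = 2273177 + 98274*√37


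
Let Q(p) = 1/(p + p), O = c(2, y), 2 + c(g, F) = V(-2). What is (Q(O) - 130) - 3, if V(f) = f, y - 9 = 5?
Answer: -1065/8 ≈ -133.13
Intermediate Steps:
y = 14 (y = 9 + 5 = 14)
c(g, F) = -4 (c(g, F) = -2 - 2 = -4)
O = -4
Q(p) = 1/(2*p)
(Q(O) - 130) - 3 = ((½)/(-4) - 130) - 3 = ((½)*(-¼) - 130) - 3 = (-⅛ - 130) - 3 = -1041/8 - 3 = -1065/8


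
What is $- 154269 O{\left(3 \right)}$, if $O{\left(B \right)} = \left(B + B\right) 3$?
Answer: $-2776842$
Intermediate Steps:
$O{\left(B \right)} = 6 B$ ($O{\left(B \right)} = 2 B 3 = 6 B$)
$- 154269 O{\left(3 \right)} = - 154269 \cdot 6 \cdot 3 = \left(-154269\right) 18 = -2776842$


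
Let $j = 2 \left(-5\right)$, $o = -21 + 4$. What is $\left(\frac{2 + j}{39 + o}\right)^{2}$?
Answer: $\frac{16}{121} \approx 0.13223$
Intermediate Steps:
$o = -17$
$j = -10$
$\left(\frac{2 + j}{39 + o}\right)^{2} = \left(\frac{2 - 10}{39 - 17}\right)^{2} = \left(- \frac{8}{22}\right)^{2} = \left(\left(-8\right) \frac{1}{22}\right)^{2} = \left(- \frac{4}{11}\right)^{2} = \frac{16}{121}$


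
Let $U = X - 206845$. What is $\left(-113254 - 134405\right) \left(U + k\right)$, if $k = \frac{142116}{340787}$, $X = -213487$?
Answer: $\frac{35475551666807712}{340787} \approx 1.041 \cdot 10^{11}$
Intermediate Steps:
$U = -420332$ ($U = -213487 - 206845 = -420332$)
$k = \frac{142116}{340787}$ ($k = 142116 \cdot \frac{1}{340787} = \frac{142116}{340787} \approx 0.41702$)
$\left(-113254 - 134405\right) \left(U + k\right) = \left(-113254 - 134405\right) \left(-420332 + \frac{142116}{340787}\right) = \left(-247659\right) \left(- \frac{143243539168}{340787}\right) = \frac{35475551666807712}{340787}$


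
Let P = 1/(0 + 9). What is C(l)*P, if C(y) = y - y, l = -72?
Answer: 0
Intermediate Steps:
P = ⅑ (P = 1/9 = ⅑ ≈ 0.11111)
C(y) = 0
C(l)*P = 0*(⅑) = 0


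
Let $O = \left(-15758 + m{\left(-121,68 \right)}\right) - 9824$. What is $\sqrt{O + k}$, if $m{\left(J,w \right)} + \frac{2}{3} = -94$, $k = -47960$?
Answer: $\frac{i \sqrt{662730}}{3} \approx 271.36 i$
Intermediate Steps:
$m{\left(J,w \right)} = - \frac{284}{3}$ ($m{\left(J,w \right)} = - \frac{2}{3} - 94 = - \frac{284}{3}$)
$O = - \frac{77030}{3}$ ($O = \left(-15758 - \frac{284}{3}\right) - 9824 = - \frac{47558}{3} - 9824 = - \frac{77030}{3} \approx -25677.0$)
$\sqrt{O + k} = \sqrt{- \frac{77030}{3} - 47960} = \sqrt{- \frac{220910}{3}} = \frac{i \sqrt{662730}}{3}$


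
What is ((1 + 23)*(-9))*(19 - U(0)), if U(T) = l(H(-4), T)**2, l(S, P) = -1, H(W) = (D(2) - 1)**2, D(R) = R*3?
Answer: -3888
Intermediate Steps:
D(R) = 3*R
H(W) = 25 (H(W) = (3*2 - 1)**2 = (6 - 1)**2 = 5**2 = 25)
U(T) = 1 (U(T) = (-1)**2 = 1)
((1 + 23)*(-9))*(19 - U(0)) = ((1 + 23)*(-9))*(19 - 1*1) = (24*(-9))*(19 - 1) = -216*18 = -3888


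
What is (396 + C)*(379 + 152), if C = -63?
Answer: 176823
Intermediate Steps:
(396 + C)*(379 + 152) = (396 - 63)*(379 + 152) = 333*531 = 176823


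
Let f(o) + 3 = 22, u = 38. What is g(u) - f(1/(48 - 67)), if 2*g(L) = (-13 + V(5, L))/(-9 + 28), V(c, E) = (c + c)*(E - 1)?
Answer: -365/38 ≈ -9.6053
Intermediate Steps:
f(o) = 19 (f(o) = -3 + 22 = 19)
V(c, E) = 2*c*(-1 + E) (V(c, E) = (2*c)*(-1 + E) = 2*c*(-1 + E))
g(L) = -23/38 + 5*L/19 (g(L) = ((-13 + 2*5*(-1 + L))/(-9 + 28))/2 = ((-13 + (-10 + 10*L))/19)/2 = ((-23 + 10*L)*(1/19))/2 = (-23/19 + 10*L/19)/2 = -23/38 + 5*L/19)
g(u) - f(1/(48 - 67)) = (-23/38 + (5/19)*38) - 1*19 = (-23/38 + 10) - 19 = 357/38 - 19 = -365/38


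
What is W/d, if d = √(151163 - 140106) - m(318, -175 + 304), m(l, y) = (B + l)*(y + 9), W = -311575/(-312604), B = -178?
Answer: -1504907250/29169965706793 - 311575*√11057/116679862827172 ≈ -5.1872e-5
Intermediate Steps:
W = 311575/312604 (W = -311575*(-1/312604) = 311575/312604 ≈ 0.99671)
m(l, y) = (-178 + l)*(9 + y) (m(l, y) = (-178 + l)*(y + 9) = (-178 + l)*(9 + y))
d = -19320 + √11057 (d = √(151163 - 140106) - (-1602 - 178*(-175 + 304) + 9*318 + 318*(-175 + 304)) = √11057 - (-1602 - 178*129 + 2862 + 318*129) = √11057 - (-1602 - 22962 + 2862 + 41022) = √11057 - 1*19320 = √11057 - 19320 = -19320 + √11057 ≈ -19215.)
W/d = 311575/(312604*(-19320 + √11057))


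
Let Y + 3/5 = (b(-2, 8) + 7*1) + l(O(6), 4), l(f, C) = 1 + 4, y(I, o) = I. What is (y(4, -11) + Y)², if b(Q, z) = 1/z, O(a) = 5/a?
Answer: 385641/1600 ≈ 241.03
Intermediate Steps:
l(f, C) = 5
Y = 461/40 (Y = -⅗ + ((1/8 + 7*1) + 5) = -⅗ + ((⅛ + 7) + 5) = -⅗ + (57/8 + 5) = -⅗ + 97/8 = 461/40 ≈ 11.525)
(y(4, -11) + Y)² = (4 + 461/40)² = (621/40)² = 385641/1600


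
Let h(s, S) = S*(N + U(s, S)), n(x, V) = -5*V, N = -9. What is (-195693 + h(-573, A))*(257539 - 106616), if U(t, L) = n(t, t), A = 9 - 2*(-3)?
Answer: -23069033319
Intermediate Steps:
A = 15 (A = 9 + 6 = 15)
U(t, L) = -5*t
h(s, S) = S*(-9 - 5*s)
(-195693 + h(-573, A))*(257539 - 106616) = (-195693 - 1*15*(9 + 5*(-573)))*(257539 - 106616) = (-195693 - 1*15*(9 - 2865))*150923 = (-195693 - 1*15*(-2856))*150923 = (-195693 + 42840)*150923 = -152853*150923 = -23069033319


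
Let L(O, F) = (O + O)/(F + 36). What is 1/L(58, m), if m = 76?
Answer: 28/29 ≈ 0.96552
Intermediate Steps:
L(O, F) = 2*O/(36 + F) (L(O, F) = (2*O)/(36 + F) = 2*O/(36 + F))
1/L(58, m) = 1/(2*58/(36 + 76)) = 1/(2*58/112) = 1/(2*58*(1/112)) = 1/(29/28) = 28/29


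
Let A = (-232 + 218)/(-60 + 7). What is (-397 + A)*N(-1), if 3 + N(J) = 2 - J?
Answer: 0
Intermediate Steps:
A = 14/53 (A = -14/(-53) = -14*(-1/53) = 14/53 ≈ 0.26415)
N(J) = -1 - J (N(J) = -3 + (2 - J) = -1 - J)
(-397 + A)*N(-1) = (-397 + 14/53)*(-1 - 1*(-1)) = -21027*(-1 + 1)/53 = -21027/53*0 = 0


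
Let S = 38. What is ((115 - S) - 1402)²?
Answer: 1755625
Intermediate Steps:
((115 - S) - 1402)² = ((115 - 1*38) - 1402)² = ((115 - 38) - 1402)² = (77 - 1402)² = (-1325)² = 1755625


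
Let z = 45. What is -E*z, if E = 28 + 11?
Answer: -1755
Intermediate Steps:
E = 39
-E*z = -39*45 = -1*1755 = -1755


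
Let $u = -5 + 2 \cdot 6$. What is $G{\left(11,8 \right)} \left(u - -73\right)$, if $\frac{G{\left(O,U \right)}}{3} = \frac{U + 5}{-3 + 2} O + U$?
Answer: $-32400$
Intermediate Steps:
$u = 7$ ($u = -5 + 12 = 7$)
$G{\left(O,U \right)} = 3 U + 3 O \left(-5 - U\right)$ ($G{\left(O,U \right)} = 3 \left(\frac{U + 5}{-3 + 2} O + U\right) = 3 \left(\frac{5 + U}{-1} O + U\right) = 3 \left(\left(5 + U\right) \left(-1\right) O + U\right) = 3 \left(\left(-5 - U\right) O + U\right) = 3 \left(O \left(-5 - U\right) + U\right) = 3 \left(U + O \left(-5 - U\right)\right) = 3 U + 3 O \left(-5 - U\right)$)
$G{\left(11,8 \right)} \left(u - -73\right) = \left(\left(-15\right) 11 + 3 \cdot 8 - 33 \cdot 8\right) \left(7 - -73\right) = \left(-165 + 24 - 264\right) \left(7 + 73\right) = \left(-405\right) 80 = -32400$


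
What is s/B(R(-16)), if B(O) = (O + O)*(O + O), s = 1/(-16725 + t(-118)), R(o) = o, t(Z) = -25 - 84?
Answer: -1/17238016 ≈ -5.8011e-8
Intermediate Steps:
t(Z) = -109
s = -1/16834 (s = 1/(-16725 - 109) = 1/(-16834) = -1/16834 ≈ -5.9404e-5)
B(O) = 4*O² (B(O) = (2*O)*(2*O) = 4*O²)
s/B(R(-16)) = -1/(16834*(4*(-16)²)) = -1/(16834*(4*256)) = -1/16834/1024 = -1/16834*1/1024 = -1/17238016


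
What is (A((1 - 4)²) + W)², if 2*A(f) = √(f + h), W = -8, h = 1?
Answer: (16 - √10)²/4 ≈ 41.202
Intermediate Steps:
A(f) = √(1 + f)/2 (A(f) = √(f + 1)/2 = √(1 + f)/2)
(A((1 - 4)²) + W)² = (√(1 + (1 - 4)²)/2 - 8)² = (√(1 + (-3)²)/2 - 8)² = (√(1 + 9)/2 - 8)² = (√10/2 - 8)² = (-8 + √10/2)²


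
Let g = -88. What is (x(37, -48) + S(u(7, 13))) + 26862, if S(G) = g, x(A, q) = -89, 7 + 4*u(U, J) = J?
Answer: 26685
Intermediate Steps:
u(U, J) = -7/4 + J/4
S(G) = -88
(x(37, -48) + S(u(7, 13))) + 26862 = (-89 - 88) + 26862 = -177 + 26862 = 26685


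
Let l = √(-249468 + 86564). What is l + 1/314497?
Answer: 1/314497 + 2*I*√40726 ≈ 3.1797e-6 + 403.61*I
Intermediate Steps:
l = 2*I*√40726 (l = √(-162904) = 2*I*√40726 ≈ 403.61*I)
l + 1/314497 = 2*I*√40726 + 1/314497 = 1/314497 + 2*I*√40726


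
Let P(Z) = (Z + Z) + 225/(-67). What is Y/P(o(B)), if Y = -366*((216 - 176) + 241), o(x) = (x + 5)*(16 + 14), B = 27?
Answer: -2296894/42805 ≈ -53.659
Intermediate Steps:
o(x) = 150 + 30*x (o(x) = (5 + x)*30 = 150 + 30*x)
Y = -102846 (Y = -366*(40 + 241) = -366*281 = -102846)
P(Z) = -225/67 + 2*Z (P(Z) = 2*Z + 225*(-1/67) = 2*Z - 225/67 = -225/67 + 2*Z)
Y/P(o(B)) = -102846/(-225/67 + 2*(150 + 30*27)) = -102846/(-225/67 + 2*(150 + 810)) = -102846/(-225/67 + 2*960) = -102846/(-225/67 + 1920) = -102846/128415/67 = -102846*67/128415 = -2296894/42805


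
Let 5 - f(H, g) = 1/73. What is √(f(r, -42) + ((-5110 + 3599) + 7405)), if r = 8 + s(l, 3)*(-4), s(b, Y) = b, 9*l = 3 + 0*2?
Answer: √31435698/73 ≈ 76.805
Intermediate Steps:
l = ⅓ (l = (3 + 0*2)/9 = (3 + 0)/9 = (⅑)*3 = ⅓ ≈ 0.33333)
r = 20/3 (r = 8 + (⅓)*(-4) = 8 - 4/3 = 20/3 ≈ 6.6667)
f(H, g) = 364/73 (f(H, g) = 5 - 1/73 = 364/73)
√(f(r, -42) + ((-5110 + 3599) + 7405)) = √(364/73 + ((-5110 + 3599) + 7405)) = √(364/73 + (-1511 + 7405)) = √(364/73 + 5894) = √(430626/73) = √31435698/73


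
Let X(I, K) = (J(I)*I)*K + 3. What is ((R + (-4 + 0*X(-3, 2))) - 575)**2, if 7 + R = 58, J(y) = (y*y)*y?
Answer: 278784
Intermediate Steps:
J(y) = y**3 (J(y) = y**2*y = y**3)
R = 51 (R = -7 + 58 = 51)
X(I, K) = 3 + K*I**4 (X(I, K) = (I**3*I)*K + 3 = I**4*K + 3 = K*I**4 + 3 = 3 + K*I**4)
((R + (-4 + 0*X(-3, 2))) - 575)**2 = ((51 + (-4 + 0*(3 + 2*(-3)**4))) - 575)**2 = ((51 + (-4 + 0*(3 + 2*81))) - 575)**2 = ((51 + (-4 + 0*(3 + 162))) - 575)**2 = ((51 + (-4 + 0*165)) - 575)**2 = ((51 + (-4 + 0)) - 575)**2 = ((51 - 4) - 575)**2 = (47 - 575)**2 = (-528)**2 = 278784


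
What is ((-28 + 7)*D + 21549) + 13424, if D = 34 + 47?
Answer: 33272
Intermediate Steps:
D = 81
((-28 + 7)*D + 21549) + 13424 = ((-28 + 7)*81 + 21549) + 13424 = (-21*81 + 21549) + 13424 = (-1701 + 21549) + 13424 = 19848 + 13424 = 33272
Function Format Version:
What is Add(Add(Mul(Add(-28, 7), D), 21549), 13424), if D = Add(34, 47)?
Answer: 33272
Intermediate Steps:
D = 81
Add(Add(Mul(Add(-28, 7), D), 21549), 13424) = Add(Add(Mul(Add(-28, 7), 81), 21549), 13424) = Add(Add(Mul(-21, 81), 21549), 13424) = Add(Add(-1701, 21549), 13424) = Add(19848, 13424) = 33272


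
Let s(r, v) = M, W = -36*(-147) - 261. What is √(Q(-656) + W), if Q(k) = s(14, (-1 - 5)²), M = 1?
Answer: 2*√1258 ≈ 70.937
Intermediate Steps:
W = 5031 (W = 5292 - 261 = 5031)
s(r, v) = 1
Q(k) = 1
√(Q(-656) + W) = √(1 + 5031) = √5032 = 2*√1258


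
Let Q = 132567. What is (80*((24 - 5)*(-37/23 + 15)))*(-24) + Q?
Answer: -8186799/23 ≈ -3.5595e+5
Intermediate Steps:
(80*((24 - 5)*(-37/23 + 15)))*(-24) + Q = (80*((24 - 5)*(-37/23 + 15)))*(-24) + 132567 = (80*(19*(-37*1/23 + 15)))*(-24) + 132567 = (80*(19*(-37/23 + 15)))*(-24) + 132567 = (80*(19*(308/23)))*(-24) + 132567 = (80*(5852/23))*(-24) + 132567 = (468160/23)*(-24) + 132567 = -11235840/23 + 132567 = -8186799/23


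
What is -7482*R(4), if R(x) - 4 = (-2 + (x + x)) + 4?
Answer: -104748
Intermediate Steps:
R(x) = 6 + 2*x (R(x) = 4 + ((-2 + (x + x)) + 4) = 4 + ((-2 + 2*x) + 4) = 4 + (2 + 2*x) = 6 + 2*x)
-7482*R(4) = -7482*(6 + 2*4) = -7482*(6 + 8) = -7482*14 = -104748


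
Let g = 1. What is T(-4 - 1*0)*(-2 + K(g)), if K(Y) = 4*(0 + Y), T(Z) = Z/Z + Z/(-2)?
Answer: 6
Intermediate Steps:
T(Z) = 1 - Z/2 (T(Z) = 1 + Z*(-1/2) = 1 - Z/2)
K(Y) = 4*Y
T(-4 - 1*0)*(-2 + K(g)) = (1 - (-4 - 1*0)/2)*(-2 + 4*1) = (1 - (-4 + 0)/2)*(-2 + 4) = (1 - 1/2*(-4))*2 = (1 + 2)*2 = 3*2 = 6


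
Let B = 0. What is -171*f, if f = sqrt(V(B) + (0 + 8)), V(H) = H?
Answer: -342*sqrt(2) ≈ -483.66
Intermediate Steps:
f = 2*sqrt(2) (f = sqrt(0 + (0 + 8)) = sqrt(0 + 8) = sqrt(8) = 2*sqrt(2) ≈ 2.8284)
-171*f = -342*sqrt(2)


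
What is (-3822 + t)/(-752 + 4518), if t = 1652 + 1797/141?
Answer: -101391/177002 ≈ -0.57282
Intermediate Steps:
t = 78243/47 (t = 1652 + 1797*(1/141) = 1652 + 599/47 = 78243/47 ≈ 1664.7)
(-3822 + t)/(-752 + 4518) = (-3822 + 78243/47)/(-752 + 4518) = -101391/47/3766 = -101391/47*1/3766 = -101391/177002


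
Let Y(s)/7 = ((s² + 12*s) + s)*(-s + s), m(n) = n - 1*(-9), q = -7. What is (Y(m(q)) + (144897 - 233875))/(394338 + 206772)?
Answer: -44489/300555 ≈ -0.14802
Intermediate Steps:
m(n) = 9 + n (m(n) = n + 9 = 9 + n)
Y(s) = 0 (Y(s) = 7*(((s² + 12*s) + s)*(-s + s)) = 7*((s² + 13*s)*0) = 7*0 = 0)
(Y(m(q)) + (144897 - 233875))/(394338 + 206772) = (0 + (144897 - 233875))/(394338 + 206772) = (0 - 88978)/601110 = -88978*1/601110 = -44489/300555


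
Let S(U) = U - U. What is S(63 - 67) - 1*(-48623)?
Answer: 48623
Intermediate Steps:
S(U) = 0
S(63 - 67) - 1*(-48623) = 0 - 1*(-48623) = 0 + 48623 = 48623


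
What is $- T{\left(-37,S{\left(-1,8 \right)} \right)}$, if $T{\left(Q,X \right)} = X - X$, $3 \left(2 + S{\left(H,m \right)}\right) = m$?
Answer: $0$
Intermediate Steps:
$S{\left(H,m \right)} = -2 + \frac{m}{3}$
$T{\left(Q,X \right)} = 0$
$- T{\left(-37,S{\left(-1,8 \right)} \right)} = \left(-1\right) 0 = 0$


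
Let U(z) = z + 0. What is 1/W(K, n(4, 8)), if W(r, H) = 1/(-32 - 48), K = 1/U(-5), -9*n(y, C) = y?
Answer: -80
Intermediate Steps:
U(z) = z
n(y, C) = -y/9
K = -1/5 (K = 1/(-5) = -1/5 ≈ -0.20000)
W(r, H) = -1/80 (W(r, H) = 1/(-80) = -1/80)
1/W(K, n(4, 8)) = 1/(-1/80) = -80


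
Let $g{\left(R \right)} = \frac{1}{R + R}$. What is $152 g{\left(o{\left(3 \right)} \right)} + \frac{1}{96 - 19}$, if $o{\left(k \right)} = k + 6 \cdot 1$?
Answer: $\frac{5861}{693} \approx 8.4574$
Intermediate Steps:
$o{\left(k \right)} = 6 + k$ ($o{\left(k \right)} = k + 6 = 6 + k$)
$g{\left(R \right)} = \frac{1}{2 R}$
$152 g{\left(o{\left(3 \right)} \right)} + \frac{1}{96 - 19} = 152 \frac{1}{2 \left(6 + 3\right)} + \frac{1}{96 - 19} = 152 \frac{1}{2 \cdot 9} + \frac{1}{77} = 152 \cdot \frac{1}{2} \cdot \frac{1}{9} + \frac{1}{77} = 152 \cdot \frac{1}{18} + \frac{1}{77} = \frac{76}{9} + \frac{1}{77} = \frac{5861}{693}$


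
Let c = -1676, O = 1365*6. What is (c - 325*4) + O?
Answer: 5214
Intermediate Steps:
O = 8190
(c - 325*4) + O = (-1676 - 325*4) + 8190 = (-1676 - 1300) + 8190 = -2976 + 8190 = 5214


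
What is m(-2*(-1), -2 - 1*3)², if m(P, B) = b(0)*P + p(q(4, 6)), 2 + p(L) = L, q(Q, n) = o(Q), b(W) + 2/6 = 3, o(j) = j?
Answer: 484/9 ≈ 53.778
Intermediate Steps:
b(W) = 8/3 (b(W) = -⅓ + 3 = 8/3)
q(Q, n) = Q
p(L) = -2 + L
m(P, B) = 2 + 8*P/3 (m(P, B) = 8*P/3 + (-2 + 4) = 8*P/3 + 2 = 2 + 8*P/3)
m(-2*(-1), -2 - 1*3)² = (2 + 8*(-2*(-1))/3)² = (2 + (8/3)*2)² = (2 + 16/3)² = (22/3)² = 484/9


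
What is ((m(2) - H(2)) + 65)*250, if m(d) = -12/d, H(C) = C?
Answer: 14250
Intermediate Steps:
((m(2) - H(2)) + 65)*250 = ((-12/2 - 1*2) + 65)*250 = ((-12*½ - 2) + 65)*250 = ((-6 - 2) + 65)*250 = (-8 + 65)*250 = 57*250 = 14250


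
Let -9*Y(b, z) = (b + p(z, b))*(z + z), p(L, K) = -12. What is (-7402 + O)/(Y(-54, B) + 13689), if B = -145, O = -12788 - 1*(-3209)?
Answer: -50943/34687 ≈ -1.4686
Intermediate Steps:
O = -9579 (O = -12788 + 3209 = -9579)
Y(b, z) = -2*z*(-12 + b)/9 (Y(b, z) = -(b - 12)*(z + z)/9 = -(-12 + b)*2*z/9 = -2*z*(-12 + b)/9)
(-7402 + O)/(Y(-54, B) + 13689) = (-7402 - 9579)/((2/9)*(-145)*(12 - 1*(-54)) + 13689) = -16981/((2/9)*(-145)*(12 + 54) + 13689) = -16981/((2/9)*(-145)*66 + 13689) = -16981/(-6380/3 + 13689) = -16981/34687/3 = -16981*3/34687 = -50943/34687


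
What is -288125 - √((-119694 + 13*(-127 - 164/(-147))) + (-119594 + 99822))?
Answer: -288125 - I*√62226201/21 ≈ -2.8813e+5 - 375.64*I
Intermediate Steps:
-288125 - √((-119694 + 13*(-127 - 164/(-147))) + (-119594 + 99822)) = -288125 - √((-119694 + 13*(-127 - 164*(-1/147))) - 19772) = -288125 - √((-119694 + 13*(-127 + 164/147)) - 19772) = -288125 - √((-119694 + 13*(-18505/147)) - 19772) = -288125 - √((-119694 - 240565/147) - 19772) = -288125 - √(-17835583/147 - 19772) = -288125 - √(-20742067/147) = -288125 - I*√62226201/21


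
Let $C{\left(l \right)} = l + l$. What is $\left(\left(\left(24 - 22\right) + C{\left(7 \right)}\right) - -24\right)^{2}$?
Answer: $1600$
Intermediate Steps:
$C{\left(l \right)} = 2 l$
$\left(\left(\left(24 - 22\right) + C{\left(7 \right)}\right) - -24\right)^{2} = \left(\left(\left(24 - 22\right) + 2 \cdot 7\right) - -24\right)^{2} = \left(\left(2 + 14\right) + \left(-6 + 30\right)\right)^{2} = \left(16 + 24\right)^{2} = 40^{2} = 1600$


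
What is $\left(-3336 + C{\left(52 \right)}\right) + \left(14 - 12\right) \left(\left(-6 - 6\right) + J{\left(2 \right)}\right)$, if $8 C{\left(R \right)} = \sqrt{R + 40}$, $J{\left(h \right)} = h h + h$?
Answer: $-3348 + \frac{\sqrt{23}}{4} \approx -3346.8$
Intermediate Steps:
$J{\left(h \right)} = h + h^{2}$ ($J{\left(h \right)} = h^{2} + h = h + h^{2}$)
$C{\left(R \right)} = \frac{\sqrt{40 + R}}{8}$ ($C{\left(R \right)} = \frac{\sqrt{R + 40}}{8} = \frac{\sqrt{40 + R}}{8}$)
$\left(-3336 + C{\left(52 \right)}\right) + \left(14 - 12\right) \left(\left(-6 - 6\right) + J{\left(2 \right)}\right) = \left(-3336 + \frac{\sqrt{40 + 52}}{8}\right) + \left(14 - 12\right) \left(\left(-6 - 6\right) + 2 \left(1 + 2\right)\right) = \left(-3336 + \frac{\sqrt{92}}{8}\right) + 2 \left(-12 + 2 \cdot 3\right) = \left(-3336 + \frac{2 \sqrt{23}}{8}\right) + 2 \left(-12 + 6\right) = \left(-3336 + \frac{\sqrt{23}}{4}\right) + 2 \left(-6\right) = \left(-3336 + \frac{\sqrt{23}}{4}\right) - 12 = -3348 + \frac{\sqrt{23}}{4}$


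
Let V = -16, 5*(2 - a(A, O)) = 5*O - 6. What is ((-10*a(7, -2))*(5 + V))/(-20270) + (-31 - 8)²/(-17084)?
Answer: -20301359/173146340 ≈ -0.11725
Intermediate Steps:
a(A, O) = 16/5 - O (a(A, O) = 2 - (5*O - 6)/5 = 2 - (-6 + 5*O)/5 = 2 + (6/5 - O) = 16/5 - O)
((-10*a(7, -2))*(5 + V))/(-20270) + (-31 - 8)²/(-17084) = ((-10*(16/5 - 1*(-2)))*(5 - 16))/(-20270) + (-31 - 8)²/(-17084) = (-10*(16/5 + 2)*(-11))*(-1/20270) + (-39)²*(-1/17084) = (-10*26/5*(-11))*(-1/20270) + 1521*(-1/17084) = -52*(-11)*(-1/20270) - 1521/17084 = 572*(-1/20270) - 1521/17084 = -286/10135 - 1521/17084 = -20301359/173146340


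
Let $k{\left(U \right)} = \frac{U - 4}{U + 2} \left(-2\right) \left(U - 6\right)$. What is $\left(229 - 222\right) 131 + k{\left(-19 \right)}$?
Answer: $\frac{16739}{17} \approx 984.65$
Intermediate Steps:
$k{\left(U \right)} = - \frac{2 \left(-6 + U\right) \left(-4 + U\right)}{2 + U}$ ($k{\left(U \right)} = \frac{-4 + U}{2 + U} \left(-2\right) \left(-6 + U\right) = - \frac{2 \left(-4 + U\right)}{2 + U} \left(-6 + U\right) = - \frac{2 \left(-6 + U\right) \left(-4 + U\right)}{2 + U}$)
$\left(229 - 222\right) 131 + k{\left(-19 \right)} = \left(229 - 222\right) 131 + \frac{2 \left(-24 - \left(-19\right)^{2} + 10 \left(-19\right)\right)}{2 - 19} = \left(229 - 222\right) 131 + \frac{2 \left(-24 - 361 - 190\right)}{-17} = 7 \cdot 131 + 2 \left(- \frac{1}{17}\right) \left(-24 - 361 - 190\right) = 917 + 2 \left(- \frac{1}{17}\right) \left(-575\right) = 917 + \frac{1150}{17} = \frac{16739}{17}$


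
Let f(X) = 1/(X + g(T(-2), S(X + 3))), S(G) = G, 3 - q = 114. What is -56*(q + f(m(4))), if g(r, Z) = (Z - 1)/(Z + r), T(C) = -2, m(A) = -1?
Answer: 6216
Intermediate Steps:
q = -111 (q = 3 - 1*114 = 3 - 114 = -111)
g(r, Z) = (-1 + Z)/(Z + r)
f(X) = 1/(X + (2 + X)/(1 + X)) (f(X) = 1/(X + (-1 + (X + 3))/((X + 3) - 2)) = 1/(X + (-1 + (3 + X))/((3 + X) - 2)) = 1/(X + (2 + X)/(1 + X)))
-56*(q + f(m(4))) = -56*(-111 + (1 - 1)/(2 - 1 - (1 - 1))) = -56*(-111 + 0/(2 - 1 - 1*0)) = -56*(-111 + 0/(2 - 1 + 0)) = -56*(-111 + 0/1) = -56*(-111 + 1*0) = -56*(-111 + 0) = -56*(-111) = 6216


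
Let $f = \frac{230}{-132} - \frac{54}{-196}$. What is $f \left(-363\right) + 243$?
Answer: $\frac{37999}{49} \approx 775.49$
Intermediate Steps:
$f = - \frac{2372}{1617}$ ($f = 230 \left(- \frac{1}{132}\right) - - \frac{27}{98} = - \frac{115}{66} + \frac{27}{98} = - \frac{2372}{1617} \approx -1.4669$)
$f \left(-363\right) + 243 = \left(- \frac{2372}{1617}\right) \left(-363\right) + 243 = \frac{26092}{49} + 243 = \frac{37999}{49}$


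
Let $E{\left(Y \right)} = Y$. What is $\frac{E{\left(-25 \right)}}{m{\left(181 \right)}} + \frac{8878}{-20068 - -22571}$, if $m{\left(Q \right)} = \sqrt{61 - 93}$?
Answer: $\frac{8878}{2503} + \frac{25 i \sqrt{2}}{8} \approx 3.5469 + 4.4194 i$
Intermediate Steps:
$m{\left(Q \right)} = 4 i \sqrt{2}$ ($m{\left(Q \right)} = \sqrt{-32} = 4 i \sqrt{2}$)
$\frac{E{\left(-25 \right)}}{m{\left(181 \right)}} + \frac{8878}{-20068 - -22571} = - \frac{25}{4 i \sqrt{2}} + \frac{8878}{-20068 - -22571} = - 25 \left(- \frac{i \sqrt{2}}{8}\right) + \frac{8878}{-20068 + 22571} = \frac{25 i \sqrt{2}}{8} + \frac{8878}{2503} = \frac{8878}{2503} + \frac{25 i \sqrt{2}}{8}$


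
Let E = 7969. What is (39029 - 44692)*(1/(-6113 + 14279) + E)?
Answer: -368518903865/8166 ≈ -4.5128e+7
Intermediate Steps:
(39029 - 44692)*(1/(-6113 + 14279) + E) = (39029 - 44692)*(1/(-6113 + 14279) + 7969) = -5663*(1/8166 + 7969) = -5663*65074855/8166 = -368518903865/8166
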